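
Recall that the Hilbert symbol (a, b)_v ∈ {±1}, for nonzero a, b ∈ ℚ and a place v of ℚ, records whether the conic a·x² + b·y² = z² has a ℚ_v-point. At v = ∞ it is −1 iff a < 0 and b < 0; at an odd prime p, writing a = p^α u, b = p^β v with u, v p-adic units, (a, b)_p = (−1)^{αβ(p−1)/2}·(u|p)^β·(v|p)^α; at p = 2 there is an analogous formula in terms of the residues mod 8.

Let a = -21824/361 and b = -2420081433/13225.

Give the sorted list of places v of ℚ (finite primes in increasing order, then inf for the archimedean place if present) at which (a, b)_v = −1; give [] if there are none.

Mod squares: a ≡ -341, b ≡ -45353. Check v ∈ {∞, 2, 3, 5, 7, 11, 19, 23, 31}.
v=11: a=11^1·(≡2), b=11^3·(≡8) mod 11; (2|11)=-1, (8|11)=-1; (−1)^{1·3·5}·(-1)^3·(-1)^1 = -1.
v=19: a=19^-2·(≡7), b=19^1·(≡6) mod 19; (7|19)=+1, (6|19)=+1; (−1)^{-2·1·9}·(+1)^1·(+1)^-2 = +1.
v=7: a=7^0·(≡4), b=7^3·(≡6) mod 7; (4|7)=+1, (6|7)=-1; (−1)^{0·3·3}·(+1)^3·(-1)^0 = +1.
v=31: a=31^1·(≡2), b=31^1·(≡5) mod 31; (2|31)=+1, (5|31)=+1; (−1)^{1·1·15}·(+1)^1·(+1)^1 = -1.
v=2: v_2(a)=6, v_2(b)=0; units ≡ 3, 7 (mod 8); ε·ε+αω+βω = 1·1+6·0+0·1 ≡ 1  ⇒  (a,b)_2 = -1.
v=3: a=3^0·(≡1), b=3^2·(≡1) mod 3; (1|3)=+1, (1|3)=+1; (−1)^{0·2·1}·(+1)^2·(+1)^0 = +1.
v=23: a=23^0·(≡16), b=23^-2·(≡13) mod 23; (16|23)=+1, (13|23)=+1; (−1)^{0·-2·11}·(+1)^-2·(+1)^0 = +1.
v=5: a=5^0·(≡1), b=5^-2·(≡3) mod 5; (1|5)=+1, (3|5)=-1; (−1)^{0·-2·2}·(+1)^-2·(-1)^0 = +1.
v=∞: -341 < 0 and -45353 < 0  ⇒  (a,b)_∞ = -1.
(-341, -45353 / ℚ) ramifies at {2, 11, 31, ∞}: a division algebra.

[2, 11, 31, inf]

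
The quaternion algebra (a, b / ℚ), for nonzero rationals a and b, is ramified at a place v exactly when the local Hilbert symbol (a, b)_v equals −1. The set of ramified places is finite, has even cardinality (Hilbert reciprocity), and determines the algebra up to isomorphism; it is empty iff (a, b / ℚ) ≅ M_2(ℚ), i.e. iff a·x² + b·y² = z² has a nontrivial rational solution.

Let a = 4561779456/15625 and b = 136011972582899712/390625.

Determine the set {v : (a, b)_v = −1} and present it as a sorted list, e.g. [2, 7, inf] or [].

Mod squares: a ≡ 6851, b ≡ 17. Check v ∈ {∞, 2, 3, 5, 13, 17, 31}.
v=∞: 6851 > 0 and 17 > 0  ⇒  (a,b)_∞ = +1.
v=2: v_2(a)=8, v_2(b)=16; units ≡ 3, 1 (mod 8); ε·ε+αω+βω = 1·0+8·0+16·1 ≡ 0  ⇒  (a,b)_2 = +1.
v=17: a=17^3·(≡3), b=17^5·(≡13) mod 17; (3|17)=-1, (13|17)=+1; (−1)^{3·5·8}·(-1)^5·(+1)^3 = -1.
v=13: a=13^1·(≡2), b=13^2·(≡3) mod 13; (2|13)=-1, (3|13)=+1; (−1)^{1·2·6}·(-1)^2·(+1)^1 = +1.
v=3: a=3^2·(≡2), b=3^2·(≡2) mod 3; (2|3)=-1, (2|3)=-1; (−1)^{2·2·1}·(-1)^2·(-1)^2 = +1.
v=31: a=31^1·(≡28), b=31^2·(≡24) mod 31; (28|31)=+1, (24|31)=-1; (−1)^{1·2·15}·(+1)^2·(-1)^1 = -1.
v=5: a=5^-6·(≡1), b=5^-8·(≡2) mod 5; (1|5)=+1, (2|5)=-1; (−1)^{-6·-8·2}·(+1)^-8·(-1)^-6 = +1.
Ram(6851, 17) = {17, 31}; no ℚ_17-point on the conic.

[17, 31]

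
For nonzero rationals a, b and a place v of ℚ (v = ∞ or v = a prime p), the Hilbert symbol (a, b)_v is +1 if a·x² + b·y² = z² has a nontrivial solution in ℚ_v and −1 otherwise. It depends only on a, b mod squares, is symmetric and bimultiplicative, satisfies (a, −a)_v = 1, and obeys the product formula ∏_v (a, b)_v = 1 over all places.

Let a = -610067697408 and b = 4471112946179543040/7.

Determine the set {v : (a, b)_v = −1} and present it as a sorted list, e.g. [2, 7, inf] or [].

[5, 7]

Mod squares: a ≡ -23, b ≡ 910455. Check v ∈ {∞, 2, 3, 5, 7, 13, 23, 29}.
v=∞: -23 < 0 and 910455 > 0  ⇒  (a,b)_∞ = +1.
v=13: a=13^2·(≡9), b=13^3·(≡3) mod 13; (9|13)=+1, (3|13)=+1; (−1)^{2·3·6}·(+1)^3·(+1)^2 = +1.
v=29: a=29^2·(≡20), b=29^3·(≡18) mod 29; (20|29)=+1, (18|29)=-1; (−1)^{2·3·14}·(+1)^3·(-1)^2 = +1.
v=5: a=5^0·(≡2), b=5^1·(≡4) mod 5; (2|5)=-1, (4|5)=+1; (−1)^{0·1·2}·(-1)^1·(+1)^0 = -1.
v=7: a=7^0·(≡6), b=7^-1·(≡6) mod 7; (6|7)=-1, (6|7)=-1; (−1)^{0·-1·3}·(-1)^-1·(-1)^0 = -1.
v=23: a=23^1·(≡22), b=23^1·(≡13) mod 23; (22|23)=-1, (13|23)=+1; (−1)^{1·1·11}·(-1)^1·(+1)^1 = +1.
v=3: a=3^6·(≡1), b=3^11·(≡2) mod 3; (1|3)=+1, (2|3)=-1; (−1)^{6·11·1}·(+1)^11·(-1)^6 = +1.
v=2: v_2(a)=8, v_2(b)=12; units ≡ 1, 7 (mod 8); ε·ε+αω+βω = 0·1+8·0+12·0 ≡ 0  ⇒  (a,b)_2 = +1.
|Ram(-23, 910455)| = 2, even; anisotropic at {5, 7}.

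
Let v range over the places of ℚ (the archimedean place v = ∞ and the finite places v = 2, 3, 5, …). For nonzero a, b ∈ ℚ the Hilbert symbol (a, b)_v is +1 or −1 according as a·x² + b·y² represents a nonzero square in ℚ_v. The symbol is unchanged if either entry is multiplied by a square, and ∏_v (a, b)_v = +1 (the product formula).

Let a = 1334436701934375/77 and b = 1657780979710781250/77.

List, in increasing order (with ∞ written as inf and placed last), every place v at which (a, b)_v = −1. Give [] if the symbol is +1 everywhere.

Mod squares: a ≡ 115115, b ≡ 5720330. Check v ∈ {∞, 2, 3, 5, 7, 11, 13, 17, 19, 23}.
v=7: a=7^-1·(≡1), b=7^-1·(≡6) mod 7; (1|7)=+1, (6|7)=-1; (−1)^{-1·-1·3}·(+1)^-1·(-1)^-1 = +1.
v=3: a=3^4·(≡2), b=3^4·(≡2) mod 3; (2|3)=-1, (2|3)=-1; (−1)^{4·4·1}·(-1)^4·(-1)^4 = +1.
v=19: a=19^2·(≡14), b=19^3·(≡18) mod 19; (14|19)=-1, (18|19)=-1; (−1)^{2·3·9}·(-1)^3·(-1)^2 = -1.
v=∞: 115115 > 0 and 5720330 > 0  ⇒  (a,b)_∞ = +1.
v=11: a=11^-1·(≡4), b=11^-1·(≡4) mod 11; (4|11)=+1, (4|11)=+1; (−1)^{-1·-1·5}·(+1)^-1·(+1)^-1 = -1.
v=2: v_2(a)=0, v_2(b)=1; units ≡ 3, 5 (mod 8); ε·ε+αω+βω = 1·0+0·1+1·1 ≡ 1  ⇒  (a,b)_2 = -1.
v=13: a=13^3·(≡11), b=13^2·(≡5) mod 13; (11|13)=-1, (5|13)=-1; (−1)^{3·2·6}·(-1)^2·(-1)^3 = -1.
v=17: a=17^2·(≡9), b=17^3·(≡13) mod 17; (9|17)=+1, (13|17)=+1; (−1)^{2·3·8}·(+1)^3·(+1)^2 = +1.
v=23: a=23^1·(≡15), b=23^1·(≡17) mod 23; (15|23)=-1, (17|23)=-1; (−1)^{1·1·11}·(-1)^1·(-1)^1 = -1.
v=5: a=5^5·(≡2), b=5^7·(≡4) mod 5; (2|5)=-1, (4|5)=+1; (−1)^{5·7·2}·(-1)^7·(+1)^5 = -1.
Ram(115115, 5720330) = {2, 5, 11, 13, 19, 23}; no ℚ_2-point on the conic.

[2, 5, 11, 13, 19, 23]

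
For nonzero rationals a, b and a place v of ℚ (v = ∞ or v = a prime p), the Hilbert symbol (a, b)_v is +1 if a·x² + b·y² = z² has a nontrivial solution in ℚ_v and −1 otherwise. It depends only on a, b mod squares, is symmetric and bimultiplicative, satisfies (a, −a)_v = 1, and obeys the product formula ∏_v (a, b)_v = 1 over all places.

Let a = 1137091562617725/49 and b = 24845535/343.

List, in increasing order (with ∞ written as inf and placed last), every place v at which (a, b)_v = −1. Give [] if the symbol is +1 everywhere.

[3, 11]

Mod squares: a ≡ 429, b ≡ 105. Check v ∈ {∞, 2, 3, 5, 7, 11, 13, 23}.
v=23: a=23^2·(≡14), b=23^0·(≡4) mod 23; (14|23)=-1, (4|23)=+1; (−1)^{2·0·11}·(-1)^0·(+1)^2 = +1.
v=7: a=7^-2·(≡1), b=7^-3·(≡1) mod 7; (1|7)=+1, (1|7)=+1; (−1)^{-2·-3·3}·(+1)^-3·(+1)^-2 = +1.
v=2: v_2(a)=0, v_2(b)=0; units ≡ 5, 1 (mod 8); ε·ε+αω+βω = 0·0+0·0+0·1 ≡ 0  ⇒  (a,b)_2 = +1.
v=5: a=5^2·(≡1), b=5^1·(≡4) mod 5; (1|5)=+1, (4|5)=+1; (−1)^{2·1·2}·(+1)^1·(+1)^2 = +1.
v=3: a=3^5·(≡2), b=3^5·(≡2) mod 3; (2|3)=-1, (2|3)=-1; (−1)^{5·5·1}·(-1)^5·(-1)^5 = -1.
v=11: a=11^5·(≡7), b=11^2·(≡10) mod 11; (7|11)=-1, (10|11)=-1; (−1)^{5·2·5}·(-1)^2·(-1)^5 = -1.
v=∞: 429 > 0 and 105 > 0  ⇒  (a,b)_∞ = +1.
v=13: a=13^3·(≡7), b=13^2·(≡10) mod 13; (7|13)=-1, (10|13)=+1; (−1)^{3·2·6}·(-1)^2·(+1)^3 = +1.
(429, 105 / ℚ) ramifies at {3, 11}: a division algebra.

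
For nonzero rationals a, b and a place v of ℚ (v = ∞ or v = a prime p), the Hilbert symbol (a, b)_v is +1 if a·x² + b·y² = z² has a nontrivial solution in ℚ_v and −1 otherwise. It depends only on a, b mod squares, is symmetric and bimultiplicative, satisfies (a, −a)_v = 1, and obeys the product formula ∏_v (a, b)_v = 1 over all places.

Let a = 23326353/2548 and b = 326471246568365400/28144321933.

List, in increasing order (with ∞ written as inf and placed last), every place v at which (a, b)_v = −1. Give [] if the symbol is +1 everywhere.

Mod squares: a ≡ 35061, b ≡ 78. Check v ∈ {∞, 2, 3, 5, 7, 13, 17, 23, 29, 31}.
v=3: a=3^3·(≡2), b=3^7·(≡2) mod 3; (2|3)=-1, (2|3)=-1; (−1)^{3·7·1}·(-1)^7·(-1)^3 = -1.
v=17: a=17^0·(≡5), b=17^-4·(≡10) mod 17; (5|17)=-1, (10|17)=-1; (−1)^{0·-4·8}·(-1)^-4·(-1)^0 = +1.
v=∞: 35061 > 0 and 78 > 0  ⇒  (a,b)_∞ = +1.
v=7: a=7^-2·(≡5), b=7^-2·(≡1) mod 7; (5|7)=-1, (1|7)=+1; (−1)^{-2·-2·3}·(-1)^-2·(+1)^-2 = +1.
v=2: v_2(a)=-2, v_2(b)=3; units ≡ 5, 7 (mod 8); ε·ε+αω+βω = 0·1+-2·0+3·1 ≡ 1  ⇒  (a,b)_2 = -1.
v=5: a=5^0·(≡1), b=5^2·(≡2) mod 5; (1|5)=+1, (2|5)=-1; (−1)^{0·2·2}·(+1)^2·(-1)^0 = +1.
v=13: a=13^-1·(≡11), b=13^-1·(≡2) mod 13; (11|13)=-1, (2|13)=-1; (−1)^{-1·-1·6}·(-1)^-1·(-1)^-1 = +1.
v=31: a=31^3·(≡22), b=31^6·(≡4) mod 31; (22|31)=-1, (4|31)=+1; (−1)^{3·6·15}·(-1)^6·(+1)^3 = +1.
v=29: a=29^1·(≡4), b=29^2·(≡6) mod 29; (4|29)=+1, (6|29)=+1; (−1)^{1·2·14}·(+1)^2·(+1)^1 = +1.
v=23: a=23^0·(≡8), b=23^-2·(≡2) mod 23; (8|23)=+1, (2|23)=+1; (−1)^{0·-2·11}·(+1)^-2·(+1)^0 = +1.
(35061, 78 / ℚ) ramifies at {2, 3}: a division algebra.

[2, 3]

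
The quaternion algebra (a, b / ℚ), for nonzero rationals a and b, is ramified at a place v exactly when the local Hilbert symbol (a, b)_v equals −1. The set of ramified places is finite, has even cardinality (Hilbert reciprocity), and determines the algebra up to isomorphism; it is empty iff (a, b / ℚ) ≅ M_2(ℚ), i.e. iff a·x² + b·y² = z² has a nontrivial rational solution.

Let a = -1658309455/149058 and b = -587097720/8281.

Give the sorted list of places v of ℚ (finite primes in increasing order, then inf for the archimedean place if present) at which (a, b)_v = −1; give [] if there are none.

(a, b) ≡ (-110, -6270) mod (ℚ^×)²; places V = {2, 3, 5, 7, 11, 13, 17, 19, ∞}.
(a,b)_5: α=1, u≡3; β=1, v≡1 (mod 5); (3|5)=-1, (1|5)=+1; sign (−1)^0·-1^1·+1^1 = -1.
(a,b)_∞: sgn(-110)=−, sgn(-6270)=−, so -1.
(a,b)_2: α=-1, β=3; u≡1, v≡1 (mod 8); ε(u)ε(v)=0·0, αω(v)=-1·0, βω(u)=3·0; sum ≡ 0  ⇒  +1.
(a,b)_13: α=-2, u≡5; β=-2, v≡9 (mod 13); (5|13)=-1, (9|13)=+1; sign (−1)^0·-1^-2·+1^-2 = +1.
(a,b)_3: α=-2, u≡1; β=5, v≡1 (mod 3); (1|3)=+1, (1|3)=+1; sign (−1)^0·+1^5·+1^-2 = +1.
(a,b)_11: α=1, u≡3; β=1, v≡7 (mod 11); (3|11)=+1, (7|11)=-1; sign (−1)^1·+1^1·-1^1 = +1.
(a,b)_17: α=4, u≡9; β=2, v≡10 (mod 17); (9|17)=+1, (10|17)=-1; sign (−1)^0·+1^2·-1^4 = +1.
(a,b)_19: α=2, u≡17; β=1, v≡3 (mod 19); (17|19)=+1, (3|19)=-1; sign (−1)^0·+1^1·-1^2 = +1.
(a,b)_7: α=-2, u≡4; β=-2, v≡1 (mod 7); (4|7)=+1, (1|7)=+1; sign (−1)^0·+1^-2·+1^-2 = +1.
|Ram(-110, -6270)| = 2, even; anisotropic at {5, ∞}.

[5, inf]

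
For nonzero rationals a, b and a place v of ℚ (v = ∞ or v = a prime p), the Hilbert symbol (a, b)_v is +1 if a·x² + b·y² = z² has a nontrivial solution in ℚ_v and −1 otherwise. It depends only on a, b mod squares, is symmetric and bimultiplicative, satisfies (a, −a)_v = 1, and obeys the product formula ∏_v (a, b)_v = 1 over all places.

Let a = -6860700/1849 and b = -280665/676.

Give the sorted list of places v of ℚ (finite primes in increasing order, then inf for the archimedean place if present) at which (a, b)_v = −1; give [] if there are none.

[5, inf]

Mod squares: a ≡ -7, b ≡ -385. Check v ∈ {∞, 2, 3, 5, 7, 11, 13, 43}.
v=2: v_2(a)=2, v_2(b)=-2; units ≡ 1, 7 (mod 8); ε·ε+αω+βω = 0·1+2·0+-2·0 ≡ 0  ⇒  (a,b)_2 = +1.
v=43: a=43^-2·(≡36), b=43^0·(≡29) mod 43; (36|43)=+1, (29|43)=-1; (−1)^{-2·0·21}·(+1)^0·(-1)^-2 = +1.
v=11: a=11^2·(≡5), b=11^1·(≡1) mod 11; (5|11)=+1, (1|11)=+1; (−1)^{2·1·5}·(+1)^1·(+1)^2 = +1.
v=5: a=5^2·(≡3), b=5^1·(≡2) mod 5; (3|5)=-1, (2|5)=-1; (−1)^{2·1·2}·(-1)^1·(-1)^2 = -1.
v=7: a=7^1·(≡5), b=7^1·(≡2) mod 7; (5|7)=-1, (2|7)=+1; (−1)^{1·1·3}·(-1)^1·(+1)^1 = +1.
v=3: a=3^4·(≡2), b=3^6·(≡2) mod 3; (2|3)=-1, (2|3)=-1; (−1)^{4·6·1}·(-1)^6·(-1)^4 = +1.
v=∞: -7 < 0 and -385 < 0  ⇒  (a,b)_∞ = -1.
v=13: a=13^0·(≡8), b=13^-2·(≡11) mod 13; (8|13)=-1, (11|13)=-1; (−1)^{0·-2·6}·(-1)^-2·(-1)^0 = +1.
(-7, -385 / ℚ) ramifies at {5, ∞}: a division algebra.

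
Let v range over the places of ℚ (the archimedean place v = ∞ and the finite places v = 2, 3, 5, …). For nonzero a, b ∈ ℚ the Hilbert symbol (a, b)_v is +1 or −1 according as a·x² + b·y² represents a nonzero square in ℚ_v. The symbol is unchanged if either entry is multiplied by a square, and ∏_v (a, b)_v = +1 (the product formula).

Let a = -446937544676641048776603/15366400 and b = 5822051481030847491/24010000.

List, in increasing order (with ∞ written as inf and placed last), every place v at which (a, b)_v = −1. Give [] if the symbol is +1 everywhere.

[3, 17, 23, 31]

(a, b) ≡ (-7599867, 11) mod (ℚ^×)²; places V = {2, 3, 5, 7, 11, 13, 17, 19, 23, 31, ∞}.
(a,b)_19: α=3, u≡8; β=2, v≡7 (mod 19); (8|19)=-1, (7|19)=+1; sign (−1)^0·-1^2·+1^3 = +1.
(a,b)_31: α=3, u≡12; β=2, v≡11 (mod 31); (12|31)=-1, (11|31)=-1; sign (−1)^0·-1^2·-1^3 = -1.
(a,b)_∞: sgn(-7599867)=−, sgn(11)=+, so +1.
(a,b)_11: α=1, u≡6; β=1, v≡1 (mod 11); (6|11)=-1, (1|11)=+1; sign (−1)^1·-1^1·+1^1 = +1.
(a,b)_2: α=-8, β=-4; u≡5, v≡3 (mod 8); ε(u)ε(v)=0·1, αω(v)=-8·1, βω(u)=-4·1; sum ≡ 0  ⇒  +1.
(a,b)_3: α=9, u≡1; β=10, v≡2 (mod 3); (1|3)=+1, (2|3)=-1; sign (−1)^0·+1^10·-1^9 = -1.
(a,b)_17: α=3, u≡4; β=2, v≡12 (mod 17); (4|17)=+1, (12|17)=-1; sign (−1)^0·+1^2·-1^3 = -1.
(a,b)_23: α=3, u≡8; β=2, v≡22 (mod 23); (8|23)=+1, (22|23)=-1; sign (−1)^0·+1^2·-1^3 = -1.
(a,b)_13: α=2, u≡5; β=2, v≡8 (mod 13); (5|13)=-1, (8|13)=-1; sign (−1)^0·-1^2·-1^2 = +1.
(a,b)_7: α=-4, u≡5; β=-4, v≡4 (mod 7); (5|7)=-1, (4|7)=+1; sign (−1)^0·-1^-4·+1^-4 = +1.
(a,b)_5: α=-2, u≡2; β=-4, v≡1 (mod 5); (2|5)=-1, (1|5)=+1; sign (−1)^0·-1^-4·+1^-2 = +1.
Ram(-7599867, 11) = {3, 17, 23, 31}; no ℚ_3-point on the conic.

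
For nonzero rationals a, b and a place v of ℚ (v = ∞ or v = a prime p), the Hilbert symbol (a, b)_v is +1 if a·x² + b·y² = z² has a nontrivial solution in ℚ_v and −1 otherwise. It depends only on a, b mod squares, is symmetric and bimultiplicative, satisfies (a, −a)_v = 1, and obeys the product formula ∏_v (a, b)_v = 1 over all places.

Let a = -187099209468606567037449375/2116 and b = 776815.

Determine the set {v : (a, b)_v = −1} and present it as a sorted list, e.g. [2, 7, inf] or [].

Mod squares: a ≡ -489991, b ≡ 776815. Check v ∈ {∞, 2, 3, 5, 13, 17, 19, 23, 37, 41, 43}.
v=23: a=23^-2·(≡6), b=23^0·(≡13) mod 23; (6|23)=+1, (13|23)=+1; (−1)^{-2·0·11}·(+1)^0·(+1)^-2 = +1.
v=∞: -489991 < 0 and 776815 > 0  ⇒  (a,b)_∞ = +1.
v=43: a=43^2·(≡18), b=43^0·(≡20) mod 43; (18|43)=-1, (20|43)=-1; (−1)^{2·0·21}·(-1)^0·(-1)^2 = +1.
v=41: a=41^1·(≡36), b=41^0·(≡29) mod 41; (36|41)=+1, (29|41)=-1; (−1)^{1·0·20}·(+1)^0·(-1)^1 = -1.
v=5: a=5^4·(≡1), b=5^1·(≡3) mod 5; (1|5)=+1, (3|5)=-1; (−1)^{4·1·2}·(+1)^1·(-1)^4 = +1.
v=17: a=17^3·(≡9), b=17^1·(≡16) mod 17; (9|17)=+1, (16|17)=+1; (−1)^{3·1·8}·(+1)^1·(+1)^3 = +1.
v=13: a=13^4·(≡7), b=13^1·(≡7) mod 13; (7|13)=-1, (7|13)=-1; (−1)^{4·1·6}·(-1)^1·(-1)^4 = -1.
v=37: a=37^3·(≡26), b=37^1·(≡16) mod 37; (26|37)=+1, (16|37)=+1; (−1)^{3·1·18}·(+1)^1·(+1)^3 = +1.
v=19: a=19^3·(≡14), b=19^1·(≡16) mod 19; (14|19)=-1, (16|19)=+1; (−1)^{3·1·9}·(-1)^1·(+1)^3 = +1.
v=3: a=3^4·(≡2), b=3^0·(≡1) mod 3; (2|3)=-1, (1|3)=+1; (−1)^{4·0·1}·(-1)^0·(+1)^4 = +1.
v=2: v_2(a)=-2, v_2(b)=0; units ≡ 1, 7 (mod 8); ε·ε+αω+βω = 0·1+-2·0+0·0 ≡ 0  ⇒  (a,b)_2 = +1.
(-489991, 776815 / ℚ) ramifies at {13, 41}: a division algebra.

[13, 41]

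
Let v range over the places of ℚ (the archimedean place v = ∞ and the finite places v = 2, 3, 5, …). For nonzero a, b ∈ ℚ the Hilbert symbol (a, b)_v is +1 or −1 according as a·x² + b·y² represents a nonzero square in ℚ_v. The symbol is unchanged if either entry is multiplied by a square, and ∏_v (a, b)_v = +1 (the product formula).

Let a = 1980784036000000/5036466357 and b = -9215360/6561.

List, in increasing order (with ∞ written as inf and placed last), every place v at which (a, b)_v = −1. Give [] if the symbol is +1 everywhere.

(a, b) ≡ (13, -1190) mod (ℚ^×)²; places V = {2, 3, 5, 7, 11, 13, 17, ∞}.
(a,b)_17: α=4, u≡4; β=1, v≡1 (mod 17); (4|17)=+1, (1|17)=+1; sign (−1)^0·+1^1·+1^4 = +1.
(a,b)_2: α=8, β=7; u≡5, v≡5 (mod 8); ε(u)ε(v)=0·0, αω(v)=8·1, βω(u)=7·1; sum ≡ 1  ⇒  -1.
(a,b)_∞: sgn(13)=+, sgn(-1190)=−, so +1.
(a,b)_3: α=-18, u≡1; β=-8, v≡1 (mod 3); (1|3)=+1, (1|3)=+1; sign (−1)^0·+1^-8·+1^-18 = +1.
(a,b)_11: α=2, u≡7; β=2, v≡3 (mod 11); (7|11)=-1, (3|11)=+1; sign (−1)^0·-1^2·+1^2 = +1.
(a,b)_5: α=6, u≡2; β=1, v≡3 (mod 5); (2|5)=-1, (3|5)=-1; sign (−1)^0·-1^1·-1^6 = -1.
(a,b)_7: α=2, u≡3; β=1, v≡5 (mod 7); (3|7)=-1, (5|7)=-1; sign (−1)^0·-1^1·-1^2 = -1.
(a,b)_13: α=-1, u≡10; β=0, v≡6 (mod 13); (10|13)=+1, (6|13)=-1; sign (−1)^0·+1^0·-1^-1 = -1.
(13, -1190 / ℚ) ramifies at {2, 5, 7, 13}: a division algebra.

[2, 5, 7, 13]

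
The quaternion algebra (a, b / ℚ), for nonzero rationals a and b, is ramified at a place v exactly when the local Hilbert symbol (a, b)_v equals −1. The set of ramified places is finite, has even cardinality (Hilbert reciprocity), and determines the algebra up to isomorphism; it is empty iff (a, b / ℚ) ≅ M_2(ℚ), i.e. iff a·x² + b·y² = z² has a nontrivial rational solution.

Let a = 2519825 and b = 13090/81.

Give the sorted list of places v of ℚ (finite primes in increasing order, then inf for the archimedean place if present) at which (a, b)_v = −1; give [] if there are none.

[5, 7, 11, 17]

(a, b) ≡ (17, 13090) mod (ℚ^×)²; places V = {2, 3, 5, 7, 11, 17, ∞}.
(a,b)_17: α=1, u≡2; β=1, v≡3 (mod 17); (2|17)=+1, (3|17)=-1; sign (−1)^0·+1^1·-1^1 = -1.
(a,b)_11: α=2, u≡2; β=1, v≡6 (mod 11); (2|11)=-1, (6|11)=-1; sign (−1)^0·-1^1·-1^2 = -1.
(a,b)_3: α=0, u≡2; β=-4, v≡1 (mod 3); (2|3)=-1, (1|3)=+1; sign (−1)^0·-1^-4·+1^0 = +1.
(a,b)_7: α=2, u≡3; β=1, v≡2 (mod 7); (3|7)=-1, (2|7)=+1; sign (−1)^0·-1^1·+1^2 = -1.
(a,b)_∞: sgn(17)=+, sgn(13090)=+, so +1.
(a,b)_2: α=0, β=1; u≡1, v≡1 (mod 8); ε(u)ε(v)=0·0, αω(v)=0·0, βω(u)=1·0; sum ≡ 0  ⇒  +1.
(a,b)_5: α=2, u≡3; β=1, v≡3 (mod 5); (3|5)=-1, (3|5)=-1; sign (−1)^0·-1^1·-1^2 = -1.
Ram(17, 13090) = {5, 7, 11, 17}; no ℚ_5-point on the conic.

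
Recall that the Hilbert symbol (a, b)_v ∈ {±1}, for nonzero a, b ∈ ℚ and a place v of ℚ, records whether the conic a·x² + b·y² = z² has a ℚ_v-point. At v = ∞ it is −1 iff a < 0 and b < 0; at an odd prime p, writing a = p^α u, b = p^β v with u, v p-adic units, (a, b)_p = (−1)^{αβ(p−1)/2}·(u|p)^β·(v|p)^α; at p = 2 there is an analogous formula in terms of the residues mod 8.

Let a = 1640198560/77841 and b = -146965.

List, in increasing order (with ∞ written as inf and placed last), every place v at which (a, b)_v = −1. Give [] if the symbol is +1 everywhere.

Mod squares: a ≡ 17290, b ≡ -146965. Check v ∈ {∞, 2, 3, 5, 7, 11, 13, 17, 19, 31}.
v=5: a=5^1·(≡2), b=5^1·(≡2) mod 5; (2|5)=-1, (2|5)=-1; (−1)^{1·1·2}·(-1)^1·(-1)^1 = +1.
v=17: a=17^0·(≡15), b=17^1·(≡8) mod 17; (15|17)=+1, (8|17)=+1; (−1)^{0·1·8}·(+1)^1·(+1)^0 = +1.
v=7: a=7^3·(≡3), b=7^1·(≡5) mod 7; (3|7)=-1, (5|7)=-1; (−1)^{3·1·3}·(-1)^1·(-1)^3 = -1.
v=31: a=31^-2·(≡13), b=31^0·(≡6) mod 31; (13|31)=-1, (6|31)=-1; (−1)^{-2·0·15}·(-1)^0·(-1)^-2 = +1.
v=3: a=3^-4·(≡1), b=3^0·(≡2) mod 3; (1|3)=+1, (2|3)=-1; (−1)^{-4·0·1}·(+1)^0·(-1)^-4 = +1.
v=13: a=13^1·(≡9), b=13^1·(≡5) mod 13; (9|13)=+1, (5|13)=-1; (−1)^{1·1·6}·(+1)^1·(-1)^1 = -1.
v=2: v_2(a)=5, v_2(b)=0; units ≡ 5, 3 (mod 8); ε·ε+αω+βω = 0·1+5·1+0·1 ≡ 1  ⇒  (a,b)_2 = -1.
v=11: a=11^2·(≡1), b=11^0·(≡6) mod 11; (1|11)=+1, (6|11)=-1; (−1)^{2·0·5}·(+1)^0·(-1)^2 = +1.
v=∞: 17290 > 0 and -146965 < 0  ⇒  (a,b)_∞ = +1.
v=19: a=19^1·(≡16), b=19^1·(≡17) mod 19; (16|19)=+1, (17|19)=+1; (−1)^{1·1·9}·(+1)^1·(+1)^1 = -1.
(17290, -146965 / ℚ) ramifies at {2, 7, 13, 19}: a division algebra.

[2, 7, 13, 19]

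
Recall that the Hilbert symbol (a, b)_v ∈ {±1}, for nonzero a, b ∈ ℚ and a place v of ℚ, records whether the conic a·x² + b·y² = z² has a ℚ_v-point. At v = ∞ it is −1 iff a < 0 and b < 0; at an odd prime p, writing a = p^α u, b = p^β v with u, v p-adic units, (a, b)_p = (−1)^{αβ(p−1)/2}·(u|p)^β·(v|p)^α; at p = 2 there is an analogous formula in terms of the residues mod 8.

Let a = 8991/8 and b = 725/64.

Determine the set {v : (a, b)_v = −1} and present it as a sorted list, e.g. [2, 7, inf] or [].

(a, b) ≡ (222, 29) mod (ℚ^×)²; places V = {2, 3, 5, 29, 37, ∞}.
(a,b)_3: α=5, u≡2; β=0, v≡2 (mod 3); (2|3)=-1, (2|3)=-1; sign (−1)^0·-1^0·-1^5 = -1.
(a,b)_5: α=0, u≡2; β=2, v≡1 (mod 5); (2|5)=-1, (1|5)=+1; sign (−1)^0·-1^2·+1^0 = +1.
(a,b)_37: α=1, u≡35; β=0, v≡20 (mod 37); (35|37)=-1, (20|37)=-1; sign (−1)^0·-1^0·-1^1 = -1.
(a,b)_2: α=-3, β=-6; u≡7, v≡5 (mod 8); ε(u)ε(v)=1·0, αω(v)=-3·1, βω(u)=-6·0; sum ≡ 1  ⇒  -1.
(a,b)_29: α=0, u≡11; β=1, v≡9 (mod 29); (11|29)=-1, (9|29)=+1; sign (−1)^0·-1^1·+1^0 = -1.
(a,b)_∞: sgn(222)=+, sgn(29)=+, so +1.
|Ram(222, 29)| = 4, even; anisotropic at {2, 3, 29, 37}.

[2, 3, 29, 37]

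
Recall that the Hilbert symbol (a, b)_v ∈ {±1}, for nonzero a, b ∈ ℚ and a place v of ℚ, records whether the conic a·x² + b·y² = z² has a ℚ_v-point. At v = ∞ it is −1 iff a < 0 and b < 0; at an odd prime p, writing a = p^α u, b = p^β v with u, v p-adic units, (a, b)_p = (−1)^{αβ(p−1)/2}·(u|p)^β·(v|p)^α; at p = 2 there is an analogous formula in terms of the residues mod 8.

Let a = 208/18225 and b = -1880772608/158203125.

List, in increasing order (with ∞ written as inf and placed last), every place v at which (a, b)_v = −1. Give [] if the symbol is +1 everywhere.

[5, 11, 13, 19]

(a, b) ≡ (13, -13585) mod (ℚ^×)²; places V = {2, 3, 5, 11, 13, 19, ∞}.
(a,b)_13: α=1, u≡10; β=3, v≡6 (mod 13); (10|13)=+1, (6|13)=-1; sign (−1)^0·+1^3·-1^1 = -1.
(a,b)_19: α=0, u≡14; β=1, v≡6 (mod 19); (14|19)=-1, (6|19)=+1; sign (−1)^0·-1^1·+1^0 = -1.
(a,b)_2: α=4, β=12; u≡5, v≡7 (mod 8); ε(u)ε(v)=0·1, αω(v)=4·0, βω(u)=12·1; sum ≡ 0  ⇒  +1.
(a,b)_11: α=0, u≡6; β=1, v≡10 (mod 11); (6|11)=-1, (10|11)=-1; sign (−1)^0·-1^1·-1^0 = -1.
(a,b)_3: α=-6, u≡1; β=-4, v≡2 (mod 3); (1|3)=+1, (2|3)=-1; sign (−1)^0·+1^-4·-1^-6 = +1.
(a,b)_∞: sgn(13)=+, sgn(-13585)=−, so +1.
(a,b)_5: α=-2, u≡2; β=-9, v≡2 (mod 5); (2|5)=-1, (2|5)=-1; sign (−1)^0·-1^-9·-1^-2 = -1.
|Ram(13, -13585)| = 4, even; anisotropic at {5, 11, 13, 19}.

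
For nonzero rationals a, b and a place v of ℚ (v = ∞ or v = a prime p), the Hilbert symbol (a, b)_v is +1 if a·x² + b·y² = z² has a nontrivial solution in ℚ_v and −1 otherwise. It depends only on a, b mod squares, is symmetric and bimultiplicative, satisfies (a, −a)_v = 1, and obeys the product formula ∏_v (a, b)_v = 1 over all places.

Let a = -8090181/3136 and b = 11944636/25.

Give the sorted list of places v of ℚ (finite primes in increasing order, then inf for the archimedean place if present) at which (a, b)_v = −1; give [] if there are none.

(a, b) ≡ (-7429, 24679) mod (ℚ^×)²; places V = {2, 3, 5, 7, 11, 17, 19, 23, 29, 37, ∞}.
(a,b)_5: α=0, u≡4; β=-2, v≡1 (mod 5); (4|5)=+1, (1|5)=+1; sign (−1)^0·+1^-2·+1^0 = +1.
(a,b)_2: α=-6, β=2; u≡3, v≡7 (mod 8); ε(u)ε(v)=1·1, αω(v)=-6·0, βω(u)=2·1; sum ≡ 1  ⇒  -1.
(a,b)_29: α=0, u≡9; β=1, v≡8 (mod 29); (9|29)=+1, (8|29)=-1; sign (−1)^0·+1^1·-1^0 = +1.
(a,b)_7: α=-2, u≡6; β=0, v≡1 (mod 7); (6|7)=-1, (1|7)=+1; sign (−1)^0·-1^0·+1^-2 = +1.
(a,b)_∞: sgn(-7429)=−, sgn(24679)=+, so +1.
(a,b)_3: α=2, u≡2; β=0, v≡1 (mod 3); (2|3)=-1, (1|3)=+1; sign (−1)^0·-1^0·+1^2 = +1.
(a,b)_11: α=2, u≡8; β=2, v≡8 (mod 11); (8|11)=-1, (8|11)=-1; sign (−1)^0·-1^2·-1^2 = +1.
(a,b)_37: α=0, u≡31; β=1, v≡9 (mod 37); (31|37)=-1, (9|37)=+1; sign (−1)^0·-1^1·+1^0 = -1.
(a,b)_19: α=1, u≡10; β=0, v≡16 (mod 19); (10|19)=-1, (16|19)=+1; sign (−1)^0·-1^0·+1^1 = +1.
(a,b)_23: α=1, u≡22; β=1, v≡19 (mod 23); (22|23)=-1, (19|23)=-1; sign (−1)^1·-1^1·-1^1 = -1.
(a,b)_17: α=1, u≡7; β=0, v≡12 (mod 17); (7|17)=-1, (12|17)=-1; sign (−1)^0·-1^0·-1^1 = -1.
|Ram(-7429, 24679)| = 4, even; anisotropic at {2, 17, 23, 37}.

[2, 17, 23, 37]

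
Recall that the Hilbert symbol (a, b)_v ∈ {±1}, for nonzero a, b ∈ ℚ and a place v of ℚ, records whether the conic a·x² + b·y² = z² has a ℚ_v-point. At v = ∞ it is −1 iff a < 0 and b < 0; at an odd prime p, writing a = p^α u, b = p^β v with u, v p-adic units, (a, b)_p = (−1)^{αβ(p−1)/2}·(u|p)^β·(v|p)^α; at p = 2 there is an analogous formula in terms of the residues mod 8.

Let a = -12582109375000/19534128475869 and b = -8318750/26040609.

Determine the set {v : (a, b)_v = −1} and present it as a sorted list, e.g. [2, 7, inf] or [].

(a, b) ≡ (-462, -110) mod (ℚ^×)²; places V = {2, 3, 5, 7, 11, ∞}.
(a,b)_2: α=3, β=1; u≡1, v≡1 (mod 8); ε(u)ε(v)=0·0, αω(v)=3·0, βω(u)=1·0; sum ≡ 0  ⇒  +1.
(a,b)_∞: sgn(-462)=−, sgn(-110)=−, so -1.
(a,b)_3: α=-19, u≡2; β=-12, v≡1 (mod 3); (2|3)=-1, (1|3)=+1; sign (−1)^0·-1^-12·+1^-19 = +1.
(a,b)_5: α=10, u≡3; β=5, v≡2 (mod 5); (3|5)=-1, (2|5)=-1; sign (−1)^0·-1^5·-1^10 = -1.
(a,b)_11: α=5, u≡2; β=3, v≡9 (mod 11); (2|11)=-1, (9|11)=+1; sign (−1)^1·-1^3·+1^5 = +1.
(a,b)_7: α=-5, u≡1; β=-2, v≡1 (mod 7); (1|7)=+1, (1|7)=+1; sign (−1)^0·+1^-2·+1^-5 = +1.
|Ram(-462, -110)| = 2, even; anisotropic at {5, ∞}.

[5, inf]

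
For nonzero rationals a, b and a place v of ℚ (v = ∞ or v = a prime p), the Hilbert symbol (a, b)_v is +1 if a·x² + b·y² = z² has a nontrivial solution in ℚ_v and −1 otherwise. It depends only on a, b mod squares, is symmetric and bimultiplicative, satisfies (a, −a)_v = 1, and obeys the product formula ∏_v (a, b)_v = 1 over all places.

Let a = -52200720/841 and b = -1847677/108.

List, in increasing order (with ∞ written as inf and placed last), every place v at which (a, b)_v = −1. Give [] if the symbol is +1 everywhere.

[3, inf]

(a, b) ≡ (-2145, -39) mod (ℚ^×)²; places V = {2, 3, 5, 11, 13, 29, ∞}.
(a,b)_2: α=4, β=-2; u≡7, v≡1 (mod 8); ε(u)ε(v)=1·0, αω(v)=4·0, βω(u)=-2·0; sum ≡ 0  ⇒  +1.
(a,b)_3: α=3, u≡2; β=-3, v≡2 (mod 3); (2|3)=-1, (2|3)=-1; sign (−1)^1·-1^-3·-1^3 = -1.
(a,b)_5: α=1, u≡1; β=0, v≡1 (mod 5); (1|5)=+1, (1|5)=+1; sign (−1)^0·+1^0·+1^1 = +1.
(a,b)_11: α=1, u≡9; β=0, v≡9 (mod 11); (9|11)=+1, (9|11)=+1; sign (−1)^0·+1^0·+1^1 = +1.
(a,b)_29: α=-2, u≡5; β=2, v≡10 (mod 29); (5|29)=+1, (10|29)=-1; sign (−1)^0·+1^2·-1^-2 = +1.
(a,b)_∞: sgn(-2145)=−, sgn(-39)=−, so -1.
(a,b)_13: α=3, u≡12; β=3, v≡1 (mod 13); (12|13)=+1, (1|13)=+1; sign (−1)^0·+1^3·+1^3 = +1.
(-2145, -39 / ℚ) ramifies at {3, ∞}: a division algebra.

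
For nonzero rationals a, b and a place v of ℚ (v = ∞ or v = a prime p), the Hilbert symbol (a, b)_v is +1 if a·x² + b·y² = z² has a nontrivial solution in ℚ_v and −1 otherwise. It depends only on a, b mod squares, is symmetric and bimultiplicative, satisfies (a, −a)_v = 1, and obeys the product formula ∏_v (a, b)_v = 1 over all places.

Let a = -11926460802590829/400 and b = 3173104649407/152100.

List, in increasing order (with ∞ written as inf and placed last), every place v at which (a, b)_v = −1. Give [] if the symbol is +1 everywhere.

Mod squares: a ≡ -341, b ≡ 1927. Check v ∈ {∞, 2, 3, 5, 7, 11, 13, 17, 31, 41, 47}.
v=31: a=31^3·(≡14), b=31^2·(≡2) mod 31; (14|31)=+1, (2|31)=+1; (−1)^{3·2·15}·(+1)^2·(+1)^3 = +1.
v=11: a=11^3·(≡10), b=11^2·(≡7) mod 11; (10|11)=-1, (7|11)=-1; (−1)^{3·2·5}·(-1)^2·(-1)^3 = -1.
v=∞: -341 < 0 and 1927 > 0  ⇒  (a,b)_∞ = +1.
v=17: a=17^0·(≡16), b=17^2·(≡5) mod 17; (16|17)=+1, (5|17)=-1; (−1)^{0·2·8}·(+1)^2·(-1)^0 = +1.
v=13: a=13^0·(≡9), b=13^-2·(≡10) mod 13; (9|13)=+1, (10|13)=+1; (−1)^{0·-2·6}·(+1)^-2·(+1)^0 = +1.
v=47: a=47^2·(≡44), b=47^1·(≡39) mod 47; (44|47)=-1, (39|47)=-1; (−1)^{2·1·23}·(-1)^1·(-1)^2 = -1.
v=5: a=5^-2·(≡1), b=5^-2·(≡3) mod 5; (1|5)=+1, (3|5)=-1; (−1)^{-2·-2·2}·(+1)^-2·(-1)^-2 = +1.
v=3: a=3^4·(≡1), b=3^-2·(≡1) mod 3; (1|3)=+1, (1|3)=+1; (−1)^{4·-2·1}·(+1)^-2·(+1)^4 = +1.
v=7: a=7^0·(≡2), b=7^2·(≡4) mod 7; (2|7)=+1, (4|7)=+1; (−1)^{0·2·3}·(+1)^2·(+1)^0 = +1.
v=2: v_2(a)=-4, v_2(b)=-2; units ≡ 3, 7 (mod 8); ε·ε+αω+βω = 1·1+-4·0+-2·1 ≡ 1  ⇒  (a,b)_2 = -1.
v=41: a=41^2·(≡12), b=41^1·(≡34) mod 41; (12|41)=-1, (34|41)=-1; (−1)^{2·1·20}·(-1)^1·(-1)^2 = -1.
|Ram(-341, 1927)| = 4, even; anisotropic at {2, 11, 41, 47}.

[2, 11, 41, 47]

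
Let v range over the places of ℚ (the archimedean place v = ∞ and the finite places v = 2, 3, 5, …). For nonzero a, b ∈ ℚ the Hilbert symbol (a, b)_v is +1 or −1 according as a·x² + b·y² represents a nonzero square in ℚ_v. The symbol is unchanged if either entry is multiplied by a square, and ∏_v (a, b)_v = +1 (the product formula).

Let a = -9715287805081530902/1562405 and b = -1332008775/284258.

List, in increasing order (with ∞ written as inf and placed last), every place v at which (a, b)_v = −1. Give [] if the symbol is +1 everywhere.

[5, 23, 31, inf]

Mod squares: a ≡ -398445790, b ≡ -62. Check v ∈ {∞, 2, 3, 5, 13, 17, 19, 23, 29, 31, 41, 43, 47}.
v=5: a=5^-1·(≡3), b=5^2·(≡3) mod 5; (3|5)=-1, (3|5)=-1; (−1)^{-1·2·2}·(-1)^2·(-1)^-1 = -1.
v=3: a=3^0·(≡2), b=3^2·(≡1) mod 3; (2|3)=-1, (1|3)=+1; (−1)^{0·2·1}·(-1)^2·(+1)^0 = +1.
v=17: a=17^2·(≡7), b=17^0·(≡11) mod 17; (7|17)=-1, (11|17)=-1; (−1)^{2·0·8}·(-1)^0·(-1)^2 = +1.
v=41: a=41^1·(≡40), b=41^0·(≡9) mod 41; (40|41)=+1, (9|41)=+1; (−1)^{1·0·20}·(+1)^0·(+1)^1 = +1.
v=43: a=43^-2·(≡6), b=43^0·(≡38) mod 43; (6|43)=+1, (38|43)=+1; (−1)^{-2·0·21}·(+1)^0·(+1)^-2 = +1.
v=13: a=13^-2·(≡2), b=13^-2·(≡4) mod 13; (2|13)=-1, (4|13)=+1; (−1)^{-2·-2·6}·(-1)^-2·(+1)^-2 = +1.
v=29: a=29^1·(≡24), b=29^-2·(≡6) mod 29; (24|29)=+1, (6|29)=+1; (−1)^{1·-2·14}·(+1)^-2·(+1)^1 = +1.
v=47: a=47^3·(≡32), b=47^0·(≡18) mod 47; (32|47)=+1, (18|47)=+1; (−1)^{3·0·23}·(+1)^0·(+1)^3 = +1.
v=31: a=31^1·(≡24), b=31^1·(≡6) mod 31; (24|31)=-1, (6|31)=-1; (−1)^{1·1·15}·(-1)^1·(-1)^1 = -1.
v=2: v_2(a)=1, v_2(b)=-1; units ≡ 1, 1 (mod 8); ε·ε+αω+βω = 0·0+1·0+-1·0 ≡ 0  ⇒  (a,b)_2 = +1.
v=19: a=19^2·(≡15), b=19^2·(≡13) mod 19; (15|19)=-1, (13|19)=-1; (−1)^{2·2·9}·(-1)^2·(-1)^2 = +1.
v=∞: -398445790 < 0 and -62 < 0  ⇒  (a,b)_∞ = -1.
v=23: a=23^3·(≡9), b=23^2·(≡19) mod 23; (9|23)=+1, (19|23)=-1; (−1)^{3·2·11}·(+1)^2·(-1)^3 = -1.
|Ram(-398445790, -62)| = 4, even; anisotropic at {5, 23, 31, ∞}.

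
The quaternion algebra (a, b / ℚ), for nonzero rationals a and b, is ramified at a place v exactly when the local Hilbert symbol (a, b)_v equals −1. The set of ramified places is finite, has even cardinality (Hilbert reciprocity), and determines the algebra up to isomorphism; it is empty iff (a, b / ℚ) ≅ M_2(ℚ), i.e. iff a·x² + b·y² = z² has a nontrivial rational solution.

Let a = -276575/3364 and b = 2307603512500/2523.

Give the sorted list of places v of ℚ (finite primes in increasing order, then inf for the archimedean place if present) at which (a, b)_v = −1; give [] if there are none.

Mod squares: a ≡ -11063, b ≡ 2022735. Check v ∈ {∞, 2, 3, 5, 11, 13, 23, 29, 37, 41}.
v=5: a=5^2·(≡3), b=5^5·(≡3) mod 5; (3|5)=-1, (3|5)=-1; (−1)^{2·5·2}·(-1)^5·(-1)^2 = -1.
v=13: a=13^1·(≡11), b=13^1·(≡11) mod 13; (11|13)=-1, (11|13)=-1; (−1)^{1·1·6}·(-1)^1·(-1)^1 = +1.
v=29: a=29^-2·(≡14), b=29^-2·(≡27) mod 29; (14|29)=-1, (27|29)=-1; (−1)^{-2·-2·14}·(-1)^-2·(-1)^-2 = +1.
v=23: a=23^1·(≡16), b=23^1·(≡18) mod 23; (16|23)=+1, (18|23)=+1; (−1)^{1·1·11}·(+1)^1·(+1)^1 = -1.
v=37: a=37^1·(≡25), b=37^2·(≡19) mod 37; (25|37)=+1, (19|37)=-1; (−1)^{1·2·18}·(+1)^2·(-1)^1 = -1.
v=41: a=41^0·(≡26), b=41^1·(≡12) mod 41; (26|41)=-1, (12|41)=-1; (−1)^{0·1·20}·(-1)^1·(-1)^0 = -1.
v=11: a=11^0·(≡1), b=11^1·(≡3) mod 11; (1|11)=+1, (3|11)=+1; (−1)^{0·1·5}·(+1)^1·(+1)^0 = +1.
v=3: a=3^0·(≡1), b=3^-1·(≡1) mod 3; (1|3)=+1, (1|3)=+1; (−1)^{0·-1·1}·(+1)^-1·(+1)^0 = +1.
v=2: v_2(a)=-2, v_2(b)=2; units ≡ 1, 7 (mod 8); ε·ε+αω+βω = 0·1+-2·0+2·0 ≡ 0  ⇒  (a,b)_2 = +1.
v=∞: -11063 < 0 and 2022735 > 0  ⇒  (a,b)_∞ = +1.
(-11063, 2022735 / ℚ) ramifies at {5, 23, 37, 41}: a division algebra.

[5, 23, 37, 41]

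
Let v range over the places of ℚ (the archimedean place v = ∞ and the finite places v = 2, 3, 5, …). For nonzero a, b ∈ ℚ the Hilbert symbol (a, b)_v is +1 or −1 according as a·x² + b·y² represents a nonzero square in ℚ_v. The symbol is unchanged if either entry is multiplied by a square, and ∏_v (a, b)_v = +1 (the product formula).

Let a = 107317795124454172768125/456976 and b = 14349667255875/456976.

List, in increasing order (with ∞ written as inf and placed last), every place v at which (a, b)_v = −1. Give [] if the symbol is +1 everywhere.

(a, b) ≡ (4389, 35) mod (ℚ^×)²; places V = {2, 3, 5, 7, 11, 13, 17, 19, 31, ∞}.
(a,b)_2: α=-4, β=-4; u≡5, v≡3 (mod 8); ε(u)ε(v)=0·1, αω(v)=-4·1, βω(u)=-4·1; sum ≡ 0  ⇒  +1.
(a,b)_3: α=11, u≡2; β=10, v≡2 (mod 3); (2|3)=-1, (2|3)=-1; sign (−1)^0·-1^10·-1^11 = -1.
(a,b)_11: α=5, u≡5; β=0, v≡2 (mod 11); (5|11)=+1, (2|11)=-1; sign (−1)^0·+1^0·-1^5 = -1.
(a,b)_7: α=3, u≡4; β=1, v≡6 (mod 7); (4|7)=+1, (6|7)=-1; sign (−1)^1·+1^1·-1^3 = +1.
(a,b)_13: α=-4, u≡6; β=-4, v≡1 (mod 13); (6|13)=-1, (1|13)=+1; sign (−1)^0·-1^-4·+1^-4 = +1.
(a,b)_17: α=0, u≡12; β=2, v≡2 (mod 17); (12|17)=-1, (2|17)=+1; sign (−1)^0·-1^2·+1^0 = +1.
(a,b)_5: α=4, u≡4; β=3, v≡2 (mod 5); (4|5)=+1, (2|5)=-1; sign (−1)^0·+1^3·-1^4 = +1.
(a,b)_31: α=4, u≡19; β=2, v≡9 (mod 31); (19|31)=+1, (9|31)=+1; sign (−1)^0·+1^2·+1^4 = +1.
(a,b)_19: α=1, u≡12; β=0, v≡11 (mod 19); (12|19)=-1, (11|19)=+1; sign (−1)^0·-1^0·+1^1 = +1.
(a,b)_∞: sgn(4389)=+, sgn(35)=+, so +1.
Ram(4389, 35) = {3, 11}; no ℚ_3-point on the conic.

[3, 11]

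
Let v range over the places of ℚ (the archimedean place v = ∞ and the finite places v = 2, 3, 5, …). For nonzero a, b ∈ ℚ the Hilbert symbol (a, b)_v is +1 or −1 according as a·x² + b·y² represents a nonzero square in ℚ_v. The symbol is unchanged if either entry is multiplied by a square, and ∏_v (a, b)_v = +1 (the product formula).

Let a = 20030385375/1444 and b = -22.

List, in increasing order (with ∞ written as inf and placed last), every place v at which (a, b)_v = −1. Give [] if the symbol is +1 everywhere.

[3, 5, 7, 11]

(a, b) ≡ (15015, -22) mod (ℚ^×)²; places V = {2, 3, 5, 7, 11, 13, 19, ∞}.
(a,b)_11: α=3, u≡1; β=1, v≡9 (mod 11); (1|11)=+1, (9|11)=+1; sign (−1)^1·+1^1·+1^3 = -1.
(a,b)_3: α=3, u≡1; β=0, v≡2 (mod 3); (1|3)=+1, (2|3)=-1; sign (−1)^0·+1^0·-1^3 = -1.
(a,b)_∞: sgn(15015)=+, sgn(-22)=−, so +1.
(a,b)_13: α=1, u≡5; β=0, v≡4 (mod 13); (5|13)=-1, (4|13)=+1; sign (−1)^0·-1^0·+1^1 = +1.
(a,b)_5: α=3, u≡2; β=0, v≡3 (mod 5); (2|5)=-1, (3|5)=-1; sign (−1)^0·-1^0·-1^3 = -1.
(a,b)_2: α=-2, β=1; u≡7, v≡5 (mod 8); ε(u)ε(v)=1·0, αω(v)=-2·1, βω(u)=1·0; sum ≡ 0  ⇒  +1.
(a,b)_7: α=3, u≡3; β=0, v≡6 (mod 7); (3|7)=-1, (6|7)=-1; sign (−1)^0·-1^0·-1^3 = -1.
(a,b)_19: α=-2, u≡1; β=0, v≡16 (mod 19); (1|19)=+1, (16|19)=+1; sign (−1)^0·+1^0·+1^-2 = +1.
Ram(15015, -22) = {3, 5, 7, 11}; no ℚ_3-point on the conic.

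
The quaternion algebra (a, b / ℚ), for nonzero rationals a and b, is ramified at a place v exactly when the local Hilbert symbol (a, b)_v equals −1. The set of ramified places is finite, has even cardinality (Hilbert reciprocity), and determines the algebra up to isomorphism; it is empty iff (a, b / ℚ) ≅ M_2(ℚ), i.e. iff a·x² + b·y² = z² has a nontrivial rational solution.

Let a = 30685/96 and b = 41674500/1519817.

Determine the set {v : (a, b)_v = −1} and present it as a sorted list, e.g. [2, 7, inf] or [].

[7, 17]

(a, b) ≡ (510, 1785) mod (ℚ^×)²; places V = {2, 3, 5, 7, 13, 17, 19, 23, ∞}.
(a,b)_5: α=1, u≡2; β=3, v≡3 (mod 5); (2|5)=-1, (3|5)=-1; sign (−1)^0·-1^3·-1^1 = +1.
(a,b)_∞: sgn(510)=+, sgn(1785)=+, so +1.
(a,b)_13: α=0, u≡1; β=-2, v≡1 (mod 13); (1|13)=+1, (1|13)=+1; sign (−1)^0·+1^-2·+1^0 = +1.
(a,b)_17: α=1, u≡8; β=-1, v≡7 (mod 17); (8|17)=+1, (7|17)=-1; sign (−1)^0·+1^-1·-1^1 = -1.
(a,b)_19: α=2, u≡9; β=0, v≡2 (mod 19); (9|19)=+1, (2|19)=-1; sign (−1)^0·+1^0·-1^2 = +1.
(a,b)_2: α=-5, β=2; u≡7, v≡1 (mod 8); ε(u)ε(v)=1·0, αω(v)=-5·0, βω(u)=2·0; sum ≡ 0  ⇒  +1.
(a,b)_23: α=0, u≡18; β=-2, v≡14 (mod 23); (18|23)=+1, (14|23)=-1; sign (−1)^0·+1^-2·-1^0 = +1.
(a,b)_3: α=-1, u≡2; β=5, v≡1 (mod 3); (2|3)=-1, (1|3)=+1; sign (−1)^1·-1^5·+1^-1 = +1.
(a,b)_7: α=0, u≡5; β=3, v≡3 (mod 7); (5|7)=-1, (3|7)=-1; sign (−1)^0·-1^3·-1^0 = -1.
|Ram(510, 1785)| = 2, even; anisotropic at {7, 17}.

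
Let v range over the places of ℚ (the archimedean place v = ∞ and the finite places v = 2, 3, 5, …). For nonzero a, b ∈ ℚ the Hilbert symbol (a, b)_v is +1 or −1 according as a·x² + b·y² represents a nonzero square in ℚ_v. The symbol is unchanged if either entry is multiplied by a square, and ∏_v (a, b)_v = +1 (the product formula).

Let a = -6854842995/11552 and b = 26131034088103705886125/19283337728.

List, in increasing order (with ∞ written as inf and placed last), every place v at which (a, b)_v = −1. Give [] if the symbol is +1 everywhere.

[3, 11]

(a, b) ≡ (-390, 10010) mod (ℚ^×)²; places V = {2, 3, 5, 7, 11, 13, 17, 19, ∞}.
(a,b)_2: α=-5, β=-9; u≡5, v≡5 (mod 8); ε(u)ε(v)=0·0, αω(v)=-5·1, βω(u)=-9·1; sum ≡ 0  ⇒  +1.
(a,b)_3: α=1, u≡2; β=0, v≡2 (mod 3); (2|3)=-1, (2|3)=-1; sign (−1)^0·-1^0·-1^1 = -1.
(a,b)_7: α=4, u≡2; β=9, v≡2 (mod 7); (2|7)=+1, (2|7)=+1; sign (−1)^0·+1^9·+1^4 = +1.
(a,b)_11: α=4, u≡10; β=9, v≡6 (mod 11); (10|11)=-1, (6|11)=-1; sign (−1)^0·-1^9·-1^4 = -1.
(a,b)_∞: sgn(-390)=−, sgn(10010)=+, so +1.
(a,b)_17: α=0, u≡16; β=-2, v≡11 (mod 17); (16|17)=+1, (11|17)=-1; sign (−1)^0·+1^-2·-1^0 = +1.
(a,b)_5: α=1, u≡3; β=3, v≡3 (mod 5); (3|5)=-1, (3|5)=-1; sign (−1)^0·-1^3·-1^1 = +1.
(a,b)_19: α=-2, u≡4; β=-4, v≡5 (mod 19); (4|19)=+1, (5|19)=+1; sign (−1)^0·+1^-4·+1^-2 = +1.
(a,b)_13: α=1, u≡3; β=3, v≡1 (mod 13); (3|13)=+1, (1|13)=+1; sign (−1)^0·+1^3·+1^1 = +1.
Ram(-390, 10010) = {3, 11}; no ℚ_3-point on the conic.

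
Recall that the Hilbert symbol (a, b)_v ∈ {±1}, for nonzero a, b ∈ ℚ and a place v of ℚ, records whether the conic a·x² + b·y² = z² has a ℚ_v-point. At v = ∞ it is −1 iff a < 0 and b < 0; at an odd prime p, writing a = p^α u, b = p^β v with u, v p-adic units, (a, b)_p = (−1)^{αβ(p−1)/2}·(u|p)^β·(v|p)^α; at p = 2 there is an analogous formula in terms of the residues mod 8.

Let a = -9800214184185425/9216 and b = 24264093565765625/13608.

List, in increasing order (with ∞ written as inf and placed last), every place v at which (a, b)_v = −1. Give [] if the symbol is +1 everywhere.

[13, 17]

Mod squares: a ≡ -377, b ≡ 11036298. Check v ∈ {∞, 2, 3, 5, 7, 11, 13, 17, 19, 29, 41}.
v=2: v_2(a)=-10, v_2(b)=-3; units ≡ 7, 5 (mod 8); ε·ε+αω+βω = 1·0+-10·1+-3·0 ≡ 0  ⇒  (a,b)_2 = +1.
v=7: a=7^2·(≡2), b=7^-1·(≡1) mod 7; (2|7)=+1, (1|7)=+1; (−1)^{2·-1·3}·(+1)^-1·(+1)^2 = +1.
v=11: a=11^2·(≡6), b=11^2·(≡5) mod 11; (6|11)=-1, (5|11)=+1; (−1)^{2·2·5}·(-1)^2·(+1)^2 = +1.
v=41: a=41^2·(≡40), b=41^1·(≡14) mod 41; (40|41)=+1, (14|41)=-1; (−1)^{2·1·20}·(+1)^1·(-1)^2 = +1.
v=∞: -377 < 0 and 11036298 > 0  ⇒  (a,b)_∞ = +1.
v=17: a=17^2·(≡7), b=17^3·(≡15) mod 17; (7|17)=-1, (15|17)=+1; (−1)^{2·3·8}·(-1)^3·(+1)^2 = -1.
v=19: a=19^2·(≡2), b=19^0·(≡3) mod 19; (2|19)=-1, (3|19)=-1; (−1)^{2·0·9}·(-1)^0·(-1)^2 = +1.
v=29: a=29^1·(≡24), b=29^1·(≡28) mod 29; (24|29)=+1, (28|29)=+1; (−1)^{1·1·14}·(+1)^1·(+1)^1 = +1.
v=3: a=3^-2·(≡1), b=3^-5·(≡1) mod 3; (1|3)=+1, (1|3)=+1; (−1)^{-2·-5·1}·(+1)^-5·(+1)^-2 = +1.
v=5: a=5^2·(≡3), b=5^6·(≡3) mod 5; (3|5)=-1, (3|5)=-1; (−1)^{2·6·2}·(-1)^6·(-1)^2 = +1.
v=13: a=13^1·(≡4), b=13^3·(≡5) mod 13; (4|13)=+1, (5|13)=-1; (−1)^{1·3·6}·(+1)^3·(-1)^1 = -1.
Ram(-377, 11036298) = {13, 17}; no ℚ_13-point on the conic.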